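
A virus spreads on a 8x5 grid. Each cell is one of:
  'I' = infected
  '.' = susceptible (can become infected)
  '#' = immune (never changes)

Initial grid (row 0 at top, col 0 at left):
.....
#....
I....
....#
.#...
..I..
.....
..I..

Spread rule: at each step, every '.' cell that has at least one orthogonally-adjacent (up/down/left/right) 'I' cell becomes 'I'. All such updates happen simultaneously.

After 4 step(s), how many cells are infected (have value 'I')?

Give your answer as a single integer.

Step 0 (initial): 3 infected
Step 1: +8 new -> 11 infected
Step 2: +12 new -> 23 infected
Step 3: +7 new -> 30 infected
Step 4: +4 new -> 34 infected

Answer: 34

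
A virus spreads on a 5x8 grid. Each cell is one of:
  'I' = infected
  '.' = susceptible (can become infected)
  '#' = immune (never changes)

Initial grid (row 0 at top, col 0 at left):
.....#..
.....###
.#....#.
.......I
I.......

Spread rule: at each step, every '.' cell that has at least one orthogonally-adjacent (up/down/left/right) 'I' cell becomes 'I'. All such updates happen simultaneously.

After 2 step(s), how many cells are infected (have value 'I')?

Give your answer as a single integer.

Answer: 12

Derivation:
Step 0 (initial): 2 infected
Step 1: +5 new -> 7 infected
Step 2: +5 new -> 12 infected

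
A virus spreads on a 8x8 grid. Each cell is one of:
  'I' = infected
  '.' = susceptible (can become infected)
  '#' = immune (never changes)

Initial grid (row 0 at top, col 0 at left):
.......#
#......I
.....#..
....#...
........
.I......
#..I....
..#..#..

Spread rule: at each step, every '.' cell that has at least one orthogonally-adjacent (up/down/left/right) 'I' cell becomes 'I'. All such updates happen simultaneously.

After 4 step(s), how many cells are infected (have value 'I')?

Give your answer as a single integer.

Answer: 51

Derivation:
Step 0 (initial): 3 infected
Step 1: +10 new -> 13 infected
Step 2: +12 new -> 25 infected
Step 3: +12 new -> 37 infected
Step 4: +14 new -> 51 infected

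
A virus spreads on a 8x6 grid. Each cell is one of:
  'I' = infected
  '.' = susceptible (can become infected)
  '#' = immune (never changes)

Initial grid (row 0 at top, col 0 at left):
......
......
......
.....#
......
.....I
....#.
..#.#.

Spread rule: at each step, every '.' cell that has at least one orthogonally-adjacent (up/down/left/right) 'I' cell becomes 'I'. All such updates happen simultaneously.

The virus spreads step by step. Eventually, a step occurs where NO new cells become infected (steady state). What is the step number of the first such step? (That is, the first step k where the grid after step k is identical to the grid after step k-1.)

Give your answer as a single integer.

Step 0 (initial): 1 infected
Step 1: +3 new -> 4 infected
Step 2: +3 new -> 7 infected
Step 3: +4 new -> 11 infected
Step 4: +6 new -> 17 infected
Step 5: +7 new -> 24 infected
Step 6: +8 new -> 32 infected
Step 7: +6 new -> 38 infected
Step 8: +3 new -> 41 infected
Step 9: +2 new -> 43 infected
Step 10: +1 new -> 44 infected
Step 11: +0 new -> 44 infected

Answer: 11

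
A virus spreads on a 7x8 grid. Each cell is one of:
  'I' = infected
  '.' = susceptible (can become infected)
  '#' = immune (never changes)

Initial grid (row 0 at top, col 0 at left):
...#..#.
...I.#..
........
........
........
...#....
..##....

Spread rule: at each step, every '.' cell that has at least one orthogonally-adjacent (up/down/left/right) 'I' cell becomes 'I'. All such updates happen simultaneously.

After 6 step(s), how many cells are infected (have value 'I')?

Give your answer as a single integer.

Answer: 40

Derivation:
Step 0 (initial): 1 infected
Step 1: +3 new -> 4 infected
Step 2: +6 new -> 10 infected
Step 3: +8 new -> 18 infected
Step 4: +7 new -> 25 infected
Step 5: +8 new -> 33 infected
Step 6: +7 new -> 40 infected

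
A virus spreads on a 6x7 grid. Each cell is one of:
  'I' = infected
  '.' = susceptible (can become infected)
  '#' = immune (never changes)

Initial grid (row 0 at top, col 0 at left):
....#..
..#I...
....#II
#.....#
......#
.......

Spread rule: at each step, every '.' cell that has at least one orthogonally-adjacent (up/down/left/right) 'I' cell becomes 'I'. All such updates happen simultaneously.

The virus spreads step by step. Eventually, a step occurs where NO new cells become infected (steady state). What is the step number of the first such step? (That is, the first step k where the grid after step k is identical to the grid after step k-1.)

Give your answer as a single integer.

Answer: 8

Derivation:
Step 0 (initial): 3 infected
Step 1: +6 new -> 9 infected
Step 2: +7 new -> 16 infected
Step 3: +6 new -> 22 infected
Step 4: +8 new -> 30 infected
Step 5: +3 new -> 33 infected
Step 6: +2 new -> 35 infected
Step 7: +1 new -> 36 infected
Step 8: +0 new -> 36 infected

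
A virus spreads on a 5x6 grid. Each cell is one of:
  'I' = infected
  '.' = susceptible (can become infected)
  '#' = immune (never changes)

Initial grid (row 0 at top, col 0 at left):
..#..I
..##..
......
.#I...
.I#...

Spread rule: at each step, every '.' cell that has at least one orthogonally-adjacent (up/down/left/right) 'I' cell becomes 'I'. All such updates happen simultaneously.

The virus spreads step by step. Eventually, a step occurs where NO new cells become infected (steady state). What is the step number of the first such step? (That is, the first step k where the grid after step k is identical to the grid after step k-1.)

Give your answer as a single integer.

Step 0 (initial): 3 infected
Step 1: +5 new -> 8 infected
Step 2: +8 new -> 16 infected
Step 3: +5 new -> 21 infected
Step 4: +3 new -> 24 infected
Step 5: +1 new -> 25 infected
Step 6: +0 new -> 25 infected

Answer: 6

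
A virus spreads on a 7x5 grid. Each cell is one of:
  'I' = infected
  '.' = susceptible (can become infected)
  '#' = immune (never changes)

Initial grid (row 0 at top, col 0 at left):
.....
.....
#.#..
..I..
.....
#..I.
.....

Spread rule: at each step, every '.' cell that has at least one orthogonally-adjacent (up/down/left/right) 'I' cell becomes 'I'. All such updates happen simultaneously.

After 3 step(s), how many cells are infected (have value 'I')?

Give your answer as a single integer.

Step 0 (initial): 2 infected
Step 1: +7 new -> 9 infected
Step 2: +9 new -> 18 infected
Step 3: +5 new -> 23 infected

Answer: 23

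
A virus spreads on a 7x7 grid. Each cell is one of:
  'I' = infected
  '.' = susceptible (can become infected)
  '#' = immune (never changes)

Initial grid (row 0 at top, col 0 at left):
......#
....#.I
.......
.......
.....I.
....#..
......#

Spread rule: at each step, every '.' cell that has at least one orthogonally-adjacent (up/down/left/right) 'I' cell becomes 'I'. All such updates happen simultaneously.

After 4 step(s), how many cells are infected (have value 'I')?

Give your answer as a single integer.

Step 0 (initial): 2 infected
Step 1: +6 new -> 8 infected
Step 2: +7 new -> 15 infected
Step 3: +6 new -> 21 infected
Step 4: +6 new -> 27 infected

Answer: 27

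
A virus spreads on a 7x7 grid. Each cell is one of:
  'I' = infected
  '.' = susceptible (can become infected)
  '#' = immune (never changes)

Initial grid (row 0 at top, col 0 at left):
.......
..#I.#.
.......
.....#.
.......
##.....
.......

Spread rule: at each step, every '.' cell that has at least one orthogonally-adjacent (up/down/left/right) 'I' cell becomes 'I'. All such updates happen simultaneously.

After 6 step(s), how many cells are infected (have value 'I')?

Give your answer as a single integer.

Step 0 (initial): 1 infected
Step 1: +3 new -> 4 infected
Step 2: +5 new -> 9 infected
Step 3: +7 new -> 16 infected
Step 4: +9 new -> 25 infected
Step 5: +9 new -> 34 infected
Step 6: +5 new -> 39 infected

Answer: 39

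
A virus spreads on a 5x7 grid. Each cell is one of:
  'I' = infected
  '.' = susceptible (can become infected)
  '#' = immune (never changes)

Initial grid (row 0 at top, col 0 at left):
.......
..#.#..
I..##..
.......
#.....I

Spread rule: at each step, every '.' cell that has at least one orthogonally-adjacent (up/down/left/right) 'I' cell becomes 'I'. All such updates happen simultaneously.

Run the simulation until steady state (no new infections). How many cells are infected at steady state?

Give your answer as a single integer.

Step 0 (initial): 2 infected
Step 1: +5 new -> 7 infected
Step 2: +7 new -> 14 infected
Step 3: +7 new -> 21 infected
Step 4: +5 new -> 26 infected
Step 5: +2 new -> 28 infected
Step 6: +2 new -> 30 infected
Step 7: +0 new -> 30 infected

Answer: 30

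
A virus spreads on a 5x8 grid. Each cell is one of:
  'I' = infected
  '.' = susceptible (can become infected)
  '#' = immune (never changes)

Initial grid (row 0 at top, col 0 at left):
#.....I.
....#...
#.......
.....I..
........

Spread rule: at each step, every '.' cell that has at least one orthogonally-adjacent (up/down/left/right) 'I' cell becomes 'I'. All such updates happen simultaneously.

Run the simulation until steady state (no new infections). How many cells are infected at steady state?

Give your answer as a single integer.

Answer: 37

Derivation:
Step 0 (initial): 2 infected
Step 1: +7 new -> 9 infected
Step 2: +9 new -> 18 infected
Step 3: +6 new -> 24 infected
Step 4: +5 new -> 29 infected
Step 5: +5 new -> 34 infected
Step 6: +2 new -> 36 infected
Step 7: +1 new -> 37 infected
Step 8: +0 new -> 37 infected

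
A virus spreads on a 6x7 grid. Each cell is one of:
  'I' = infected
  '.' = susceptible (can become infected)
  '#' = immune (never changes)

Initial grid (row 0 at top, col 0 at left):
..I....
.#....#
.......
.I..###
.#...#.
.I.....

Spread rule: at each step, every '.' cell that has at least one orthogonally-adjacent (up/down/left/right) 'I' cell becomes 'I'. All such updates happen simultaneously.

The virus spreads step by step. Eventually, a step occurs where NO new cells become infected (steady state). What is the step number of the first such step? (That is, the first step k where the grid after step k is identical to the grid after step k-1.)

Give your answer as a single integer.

Step 0 (initial): 3 infected
Step 1: +8 new -> 11 infected
Step 2: +9 new -> 20 infected
Step 3: +6 new -> 26 infected
Step 4: +5 new -> 31 infected
Step 5: +2 new -> 33 infected
Step 6: +2 new -> 35 infected
Step 7: +0 new -> 35 infected

Answer: 7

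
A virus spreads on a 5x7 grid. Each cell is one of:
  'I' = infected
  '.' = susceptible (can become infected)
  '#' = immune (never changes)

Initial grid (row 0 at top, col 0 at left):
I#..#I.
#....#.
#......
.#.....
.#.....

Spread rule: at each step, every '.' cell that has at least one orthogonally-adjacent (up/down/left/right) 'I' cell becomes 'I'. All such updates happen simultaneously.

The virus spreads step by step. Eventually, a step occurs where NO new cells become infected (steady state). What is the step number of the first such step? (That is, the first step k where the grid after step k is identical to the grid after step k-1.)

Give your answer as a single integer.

Step 0 (initial): 2 infected
Step 1: +1 new -> 3 infected
Step 2: +1 new -> 4 infected
Step 3: +1 new -> 5 infected
Step 4: +2 new -> 7 infected
Step 5: +3 new -> 10 infected
Step 6: +4 new -> 14 infected
Step 7: +4 new -> 18 infected
Step 8: +5 new -> 23 infected
Step 9: +3 new -> 26 infected
Step 10: +0 new -> 26 infected

Answer: 10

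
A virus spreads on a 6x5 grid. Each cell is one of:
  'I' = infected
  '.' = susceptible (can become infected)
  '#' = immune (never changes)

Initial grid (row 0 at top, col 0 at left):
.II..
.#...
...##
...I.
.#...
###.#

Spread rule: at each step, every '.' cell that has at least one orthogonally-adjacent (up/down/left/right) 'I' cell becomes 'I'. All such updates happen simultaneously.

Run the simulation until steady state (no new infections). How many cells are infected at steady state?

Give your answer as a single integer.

Answer: 22

Derivation:
Step 0 (initial): 3 infected
Step 1: +6 new -> 9 infected
Step 2: +8 new -> 17 infected
Step 3: +4 new -> 21 infected
Step 4: +1 new -> 22 infected
Step 5: +0 new -> 22 infected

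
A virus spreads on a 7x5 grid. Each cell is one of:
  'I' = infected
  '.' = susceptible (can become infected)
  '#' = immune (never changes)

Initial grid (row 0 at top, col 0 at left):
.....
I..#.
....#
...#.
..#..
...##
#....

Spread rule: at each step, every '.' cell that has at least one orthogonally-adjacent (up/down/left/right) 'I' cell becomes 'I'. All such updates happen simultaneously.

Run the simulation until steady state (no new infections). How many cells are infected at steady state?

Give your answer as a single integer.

Step 0 (initial): 1 infected
Step 1: +3 new -> 4 infected
Step 2: +4 new -> 8 infected
Step 3: +4 new -> 12 infected
Step 4: +5 new -> 17 infected
Step 5: +2 new -> 19 infected
Step 6: +3 new -> 22 infected
Step 7: +1 new -> 23 infected
Step 8: +1 new -> 24 infected
Step 9: +1 new -> 25 infected
Step 10: +0 new -> 25 infected

Answer: 25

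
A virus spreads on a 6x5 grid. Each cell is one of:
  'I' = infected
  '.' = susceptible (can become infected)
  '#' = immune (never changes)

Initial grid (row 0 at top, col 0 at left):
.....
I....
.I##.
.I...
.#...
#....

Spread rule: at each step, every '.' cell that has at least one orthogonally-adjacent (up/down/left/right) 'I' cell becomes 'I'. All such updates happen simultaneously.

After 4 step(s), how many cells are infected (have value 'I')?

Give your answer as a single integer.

Step 0 (initial): 3 infected
Step 1: +5 new -> 8 infected
Step 2: +5 new -> 13 infected
Step 3: +5 new -> 18 infected
Step 4: +6 new -> 24 infected

Answer: 24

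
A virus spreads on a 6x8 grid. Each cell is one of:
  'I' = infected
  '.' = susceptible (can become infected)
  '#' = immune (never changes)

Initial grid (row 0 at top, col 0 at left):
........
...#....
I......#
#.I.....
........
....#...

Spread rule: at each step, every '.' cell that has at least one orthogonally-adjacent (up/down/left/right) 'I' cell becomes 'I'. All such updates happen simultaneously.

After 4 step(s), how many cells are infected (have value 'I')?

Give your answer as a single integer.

Step 0 (initial): 2 infected
Step 1: +6 new -> 8 infected
Step 2: +8 new -> 16 infected
Step 3: +8 new -> 24 infected
Step 4: +6 new -> 30 infected

Answer: 30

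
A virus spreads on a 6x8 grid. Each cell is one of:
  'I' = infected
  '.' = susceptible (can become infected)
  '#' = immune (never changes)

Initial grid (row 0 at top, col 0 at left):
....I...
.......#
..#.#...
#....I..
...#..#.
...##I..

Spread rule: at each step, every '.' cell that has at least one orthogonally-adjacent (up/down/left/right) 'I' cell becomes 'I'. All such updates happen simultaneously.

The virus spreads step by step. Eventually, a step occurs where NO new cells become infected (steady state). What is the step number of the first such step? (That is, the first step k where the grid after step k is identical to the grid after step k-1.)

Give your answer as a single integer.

Step 0 (initial): 3 infected
Step 1: +8 new -> 11 infected
Step 2: +9 new -> 20 infected
Step 3: +8 new -> 28 infected
Step 4: +4 new -> 32 infected
Step 5: +4 new -> 36 infected
Step 6: +3 new -> 39 infected
Step 7: +1 new -> 40 infected
Step 8: +0 new -> 40 infected

Answer: 8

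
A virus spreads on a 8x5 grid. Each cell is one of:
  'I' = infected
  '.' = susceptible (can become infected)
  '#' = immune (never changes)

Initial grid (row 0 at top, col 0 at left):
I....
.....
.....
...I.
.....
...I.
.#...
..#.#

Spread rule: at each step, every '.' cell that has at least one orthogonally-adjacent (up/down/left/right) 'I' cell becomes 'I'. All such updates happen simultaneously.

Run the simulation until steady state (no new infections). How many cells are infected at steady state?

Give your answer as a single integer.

Answer: 37

Derivation:
Step 0 (initial): 3 infected
Step 1: +9 new -> 12 infected
Step 2: +13 new -> 25 infected
Step 3: +7 new -> 32 infected
Step 4: +3 new -> 35 infected
Step 5: +1 new -> 36 infected
Step 6: +1 new -> 37 infected
Step 7: +0 new -> 37 infected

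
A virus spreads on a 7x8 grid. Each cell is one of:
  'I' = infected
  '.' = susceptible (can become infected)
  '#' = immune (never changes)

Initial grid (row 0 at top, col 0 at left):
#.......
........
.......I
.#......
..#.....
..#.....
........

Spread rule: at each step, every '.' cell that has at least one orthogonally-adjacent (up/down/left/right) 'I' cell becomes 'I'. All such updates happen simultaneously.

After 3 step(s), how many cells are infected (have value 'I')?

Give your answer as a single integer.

Answer: 15

Derivation:
Step 0 (initial): 1 infected
Step 1: +3 new -> 4 infected
Step 2: +5 new -> 9 infected
Step 3: +6 new -> 15 infected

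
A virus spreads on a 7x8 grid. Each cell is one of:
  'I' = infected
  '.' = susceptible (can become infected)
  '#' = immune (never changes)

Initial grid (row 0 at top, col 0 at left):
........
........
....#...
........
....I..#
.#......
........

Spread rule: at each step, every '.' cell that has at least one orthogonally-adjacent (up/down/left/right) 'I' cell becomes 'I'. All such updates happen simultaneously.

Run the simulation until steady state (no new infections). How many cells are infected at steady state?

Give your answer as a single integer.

Answer: 53

Derivation:
Step 0 (initial): 1 infected
Step 1: +4 new -> 5 infected
Step 2: +7 new -> 12 infected
Step 3: +9 new -> 21 infected
Step 4: +10 new -> 31 infected
Step 5: +11 new -> 42 infected
Step 6: +7 new -> 49 infected
Step 7: +3 new -> 52 infected
Step 8: +1 new -> 53 infected
Step 9: +0 new -> 53 infected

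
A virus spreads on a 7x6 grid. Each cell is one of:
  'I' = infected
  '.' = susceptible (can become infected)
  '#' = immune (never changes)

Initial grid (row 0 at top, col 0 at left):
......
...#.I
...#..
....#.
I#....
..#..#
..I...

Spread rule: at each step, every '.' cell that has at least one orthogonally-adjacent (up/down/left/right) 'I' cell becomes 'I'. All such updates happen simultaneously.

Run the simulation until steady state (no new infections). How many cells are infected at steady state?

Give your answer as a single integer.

Step 0 (initial): 3 infected
Step 1: +7 new -> 10 infected
Step 2: +9 new -> 19 infected
Step 3: +8 new -> 27 infected
Step 4: +7 new -> 34 infected
Step 5: +2 new -> 36 infected
Step 6: +0 new -> 36 infected

Answer: 36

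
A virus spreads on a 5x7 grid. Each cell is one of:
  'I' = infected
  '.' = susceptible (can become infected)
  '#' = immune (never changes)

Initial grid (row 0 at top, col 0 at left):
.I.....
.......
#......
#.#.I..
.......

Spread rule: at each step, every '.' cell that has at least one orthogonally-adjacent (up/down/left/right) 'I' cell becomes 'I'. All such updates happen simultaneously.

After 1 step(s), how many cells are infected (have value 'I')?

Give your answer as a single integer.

Step 0 (initial): 2 infected
Step 1: +7 new -> 9 infected

Answer: 9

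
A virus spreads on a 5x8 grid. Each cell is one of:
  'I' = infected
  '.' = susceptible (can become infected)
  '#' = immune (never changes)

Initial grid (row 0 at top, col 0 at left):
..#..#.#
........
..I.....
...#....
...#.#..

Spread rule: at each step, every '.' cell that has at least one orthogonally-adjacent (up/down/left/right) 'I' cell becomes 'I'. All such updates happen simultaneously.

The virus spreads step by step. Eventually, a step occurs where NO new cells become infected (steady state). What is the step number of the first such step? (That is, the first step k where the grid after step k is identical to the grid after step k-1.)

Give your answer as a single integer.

Step 0 (initial): 1 infected
Step 1: +4 new -> 5 infected
Step 2: +6 new -> 11 infected
Step 3: +8 new -> 19 infected
Step 4: +7 new -> 26 infected
Step 5: +3 new -> 29 infected
Step 6: +4 new -> 33 infected
Step 7: +1 new -> 34 infected
Step 8: +0 new -> 34 infected

Answer: 8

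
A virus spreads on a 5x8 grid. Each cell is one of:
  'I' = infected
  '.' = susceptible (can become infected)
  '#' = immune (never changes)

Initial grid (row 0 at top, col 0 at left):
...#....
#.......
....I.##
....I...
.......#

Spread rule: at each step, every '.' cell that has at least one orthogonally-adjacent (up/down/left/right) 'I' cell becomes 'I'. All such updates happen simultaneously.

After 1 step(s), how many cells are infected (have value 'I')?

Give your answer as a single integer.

Step 0 (initial): 2 infected
Step 1: +6 new -> 8 infected

Answer: 8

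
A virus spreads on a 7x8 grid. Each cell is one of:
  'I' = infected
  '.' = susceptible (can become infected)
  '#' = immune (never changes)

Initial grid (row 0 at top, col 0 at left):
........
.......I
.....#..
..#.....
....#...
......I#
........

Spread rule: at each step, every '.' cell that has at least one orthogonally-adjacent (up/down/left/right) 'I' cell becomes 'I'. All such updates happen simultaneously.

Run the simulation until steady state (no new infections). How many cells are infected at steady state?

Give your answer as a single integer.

Step 0 (initial): 2 infected
Step 1: +6 new -> 8 infected
Step 2: +10 new -> 18 infected
Step 3: +5 new -> 23 infected
Step 4: +7 new -> 30 infected
Step 5: +7 new -> 37 infected
Step 6: +6 new -> 43 infected
Step 7: +6 new -> 49 infected
Step 8: +3 new -> 52 infected
Step 9: +0 new -> 52 infected

Answer: 52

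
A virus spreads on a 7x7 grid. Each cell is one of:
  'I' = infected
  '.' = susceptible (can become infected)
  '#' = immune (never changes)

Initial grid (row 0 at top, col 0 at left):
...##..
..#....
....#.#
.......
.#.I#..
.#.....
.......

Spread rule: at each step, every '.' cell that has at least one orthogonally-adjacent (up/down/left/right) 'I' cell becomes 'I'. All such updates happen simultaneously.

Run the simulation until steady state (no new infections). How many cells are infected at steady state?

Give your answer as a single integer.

Answer: 41

Derivation:
Step 0 (initial): 1 infected
Step 1: +3 new -> 4 infected
Step 2: +6 new -> 10 infected
Step 3: +7 new -> 17 infected
Step 4: +9 new -> 26 infected
Step 5: +7 new -> 33 infected
Step 6: +5 new -> 38 infected
Step 7: +3 new -> 41 infected
Step 8: +0 new -> 41 infected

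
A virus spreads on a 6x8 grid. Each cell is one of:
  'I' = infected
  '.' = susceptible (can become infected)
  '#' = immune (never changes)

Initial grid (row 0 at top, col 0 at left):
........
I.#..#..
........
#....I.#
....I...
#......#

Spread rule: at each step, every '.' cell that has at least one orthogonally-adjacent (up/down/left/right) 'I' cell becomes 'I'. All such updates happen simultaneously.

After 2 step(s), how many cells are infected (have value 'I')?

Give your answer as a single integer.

Step 0 (initial): 3 infected
Step 1: +9 new -> 12 infected
Step 2: +9 new -> 21 infected

Answer: 21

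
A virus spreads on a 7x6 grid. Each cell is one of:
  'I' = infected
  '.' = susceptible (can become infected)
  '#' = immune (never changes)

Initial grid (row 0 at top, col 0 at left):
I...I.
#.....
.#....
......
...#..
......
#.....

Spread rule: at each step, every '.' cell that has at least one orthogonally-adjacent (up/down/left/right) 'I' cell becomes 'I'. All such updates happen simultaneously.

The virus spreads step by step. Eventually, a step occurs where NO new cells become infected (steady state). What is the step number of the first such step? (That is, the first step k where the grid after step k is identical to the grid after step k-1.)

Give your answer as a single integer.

Answer: 10

Derivation:
Step 0 (initial): 2 infected
Step 1: +4 new -> 6 infected
Step 2: +5 new -> 11 infected
Step 3: +4 new -> 15 infected
Step 4: +4 new -> 19 infected
Step 5: +3 new -> 22 infected
Step 6: +5 new -> 27 infected
Step 7: +5 new -> 32 infected
Step 8: +4 new -> 36 infected
Step 9: +2 new -> 38 infected
Step 10: +0 new -> 38 infected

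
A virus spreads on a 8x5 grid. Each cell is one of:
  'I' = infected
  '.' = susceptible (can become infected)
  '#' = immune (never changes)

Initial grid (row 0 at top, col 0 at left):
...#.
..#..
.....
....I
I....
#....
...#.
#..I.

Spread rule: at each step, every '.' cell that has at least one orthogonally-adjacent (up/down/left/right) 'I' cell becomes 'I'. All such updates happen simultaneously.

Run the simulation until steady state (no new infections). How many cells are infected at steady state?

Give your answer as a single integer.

Step 0 (initial): 3 infected
Step 1: +7 new -> 10 infected
Step 2: +12 new -> 22 infected
Step 3: +8 new -> 30 infected
Step 4: +3 new -> 33 infected
Step 5: +1 new -> 34 infected
Step 6: +1 new -> 35 infected
Step 7: +0 new -> 35 infected

Answer: 35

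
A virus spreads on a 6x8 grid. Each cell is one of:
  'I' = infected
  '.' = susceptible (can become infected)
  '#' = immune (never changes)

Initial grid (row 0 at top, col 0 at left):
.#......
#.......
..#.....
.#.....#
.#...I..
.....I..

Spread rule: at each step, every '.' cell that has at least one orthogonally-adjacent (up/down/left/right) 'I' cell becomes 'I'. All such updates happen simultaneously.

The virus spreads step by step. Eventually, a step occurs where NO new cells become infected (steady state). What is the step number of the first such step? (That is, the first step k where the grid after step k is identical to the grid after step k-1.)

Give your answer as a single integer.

Answer: 9

Derivation:
Step 0 (initial): 2 infected
Step 1: +5 new -> 7 infected
Step 2: +7 new -> 14 infected
Step 3: +6 new -> 20 infected
Step 4: +7 new -> 27 infected
Step 5: +5 new -> 32 infected
Step 6: +4 new -> 36 infected
Step 7: +3 new -> 39 infected
Step 8: +2 new -> 41 infected
Step 9: +0 new -> 41 infected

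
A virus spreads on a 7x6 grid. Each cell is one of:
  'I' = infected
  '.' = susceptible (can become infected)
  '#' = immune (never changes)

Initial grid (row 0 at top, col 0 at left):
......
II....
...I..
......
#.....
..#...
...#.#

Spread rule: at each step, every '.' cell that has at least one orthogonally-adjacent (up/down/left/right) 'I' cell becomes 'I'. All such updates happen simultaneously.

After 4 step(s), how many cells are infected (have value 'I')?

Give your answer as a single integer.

Answer: 32

Derivation:
Step 0 (initial): 3 infected
Step 1: +9 new -> 12 infected
Step 2: +9 new -> 21 infected
Step 3: +7 new -> 28 infected
Step 4: +4 new -> 32 infected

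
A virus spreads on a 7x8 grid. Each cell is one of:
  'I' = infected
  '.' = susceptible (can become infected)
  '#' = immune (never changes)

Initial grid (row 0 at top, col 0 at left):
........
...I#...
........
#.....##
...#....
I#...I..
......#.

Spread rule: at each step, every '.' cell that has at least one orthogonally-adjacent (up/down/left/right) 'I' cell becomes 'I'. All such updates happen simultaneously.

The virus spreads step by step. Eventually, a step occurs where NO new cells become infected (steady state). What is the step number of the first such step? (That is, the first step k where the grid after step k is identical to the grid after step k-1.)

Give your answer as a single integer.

Answer: 7

Derivation:
Step 0 (initial): 3 infected
Step 1: +9 new -> 12 infected
Step 2: +14 new -> 26 infected
Step 3: +14 new -> 40 infected
Step 4: +5 new -> 45 infected
Step 5: +3 new -> 48 infected
Step 6: +1 new -> 49 infected
Step 7: +0 new -> 49 infected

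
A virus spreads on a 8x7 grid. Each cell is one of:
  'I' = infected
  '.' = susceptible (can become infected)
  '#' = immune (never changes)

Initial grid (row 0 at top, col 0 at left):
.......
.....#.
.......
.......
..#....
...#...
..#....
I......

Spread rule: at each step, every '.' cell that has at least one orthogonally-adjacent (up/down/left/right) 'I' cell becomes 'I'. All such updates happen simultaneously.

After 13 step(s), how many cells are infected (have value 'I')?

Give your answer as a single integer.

Step 0 (initial): 1 infected
Step 1: +2 new -> 3 infected
Step 2: +3 new -> 6 infected
Step 3: +3 new -> 9 infected
Step 4: +5 new -> 14 infected
Step 5: +4 new -> 18 infected
Step 6: +6 new -> 24 infected
Step 7: +7 new -> 31 infected
Step 8: +7 new -> 38 infected
Step 9: +5 new -> 43 infected
Step 10: +4 new -> 47 infected
Step 11: +2 new -> 49 infected
Step 12: +2 new -> 51 infected
Step 13: +1 new -> 52 infected

Answer: 52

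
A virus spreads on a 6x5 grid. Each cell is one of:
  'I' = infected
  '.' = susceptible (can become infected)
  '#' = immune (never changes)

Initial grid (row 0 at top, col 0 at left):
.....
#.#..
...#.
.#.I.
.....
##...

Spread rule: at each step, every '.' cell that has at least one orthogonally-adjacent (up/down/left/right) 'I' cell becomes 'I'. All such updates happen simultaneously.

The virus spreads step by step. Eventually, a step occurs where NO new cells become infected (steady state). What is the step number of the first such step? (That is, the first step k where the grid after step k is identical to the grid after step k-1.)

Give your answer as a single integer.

Answer: 7

Derivation:
Step 0 (initial): 1 infected
Step 1: +3 new -> 4 infected
Step 2: +5 new -> 9 infected
Step 3: +5 new -> 14 infected
Step 4: +5 new -> 19 infected
Step 5: +3 new -> 22 infected
Step 6: +2 new -> 24 infected
Step 7: +0 new -> 24 infected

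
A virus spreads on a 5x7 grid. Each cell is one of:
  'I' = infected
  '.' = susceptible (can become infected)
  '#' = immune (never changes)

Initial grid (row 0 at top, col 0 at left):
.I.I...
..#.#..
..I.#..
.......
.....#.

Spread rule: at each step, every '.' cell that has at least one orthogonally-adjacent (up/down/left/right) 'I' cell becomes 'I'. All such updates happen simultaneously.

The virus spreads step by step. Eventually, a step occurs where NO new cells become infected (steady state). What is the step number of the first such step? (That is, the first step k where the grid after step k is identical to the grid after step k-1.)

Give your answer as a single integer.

Answer: 7

Derivation:
Step 0 (initial): 3 infected
Step 1: +8 new -> 11 infected
Step 2: +6 new -> 17 infected
Step 3: +6 new -> 23 infected
Step 4: +5 new -> 28 infected
Step 5: +2 new -> 30 infected
Step 6: +1 new -> 31 infected
Step 7: +0 new -> 31 infected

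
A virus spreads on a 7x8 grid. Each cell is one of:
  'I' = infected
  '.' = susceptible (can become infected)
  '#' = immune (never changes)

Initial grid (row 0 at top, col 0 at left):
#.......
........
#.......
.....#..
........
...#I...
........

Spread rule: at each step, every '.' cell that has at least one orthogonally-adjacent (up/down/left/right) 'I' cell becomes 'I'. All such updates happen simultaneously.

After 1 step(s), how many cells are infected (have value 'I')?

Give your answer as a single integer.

Step 0 (initial): 1 infected
Step 1: +3 new -> 4 infected

Answer: 4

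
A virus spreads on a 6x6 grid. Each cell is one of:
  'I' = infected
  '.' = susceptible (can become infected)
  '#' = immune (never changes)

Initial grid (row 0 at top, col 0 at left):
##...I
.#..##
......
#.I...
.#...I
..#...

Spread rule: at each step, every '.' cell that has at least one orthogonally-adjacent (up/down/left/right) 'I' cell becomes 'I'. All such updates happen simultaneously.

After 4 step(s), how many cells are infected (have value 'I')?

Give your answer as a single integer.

Step 0 (initial): 3 infected
Step 1: +8 new -> 11 infected
Step 2: +8 new -> 19 infected
Step 3: +5 new -> 24 infected
Step 4: +1 new -> 25 infected

Answer: 25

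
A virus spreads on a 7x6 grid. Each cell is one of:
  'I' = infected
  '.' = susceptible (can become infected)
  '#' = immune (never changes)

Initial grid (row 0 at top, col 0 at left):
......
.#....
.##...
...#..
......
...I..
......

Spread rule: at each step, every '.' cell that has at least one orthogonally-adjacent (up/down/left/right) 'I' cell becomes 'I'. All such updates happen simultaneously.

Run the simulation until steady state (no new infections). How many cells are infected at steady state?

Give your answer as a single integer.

Answer: 38

Derivation:
Step 0 (initial): 1 infected
Step 1: +4 new -> 5 infected
Step 2: +6 new -> 11 infected
Step 3: +7 new -> 18 infected
Step 4: +5 new -> 23 infected
Step 5: +4 new -> 27 infected
Step 6: +4 new -> 31 infected
Step 7: +4 new -> 35 infected
Step 8: +2 new -> 37 infected
Step 9: +1 new -> 38 infected
Step 10: +0 new -> 38 infected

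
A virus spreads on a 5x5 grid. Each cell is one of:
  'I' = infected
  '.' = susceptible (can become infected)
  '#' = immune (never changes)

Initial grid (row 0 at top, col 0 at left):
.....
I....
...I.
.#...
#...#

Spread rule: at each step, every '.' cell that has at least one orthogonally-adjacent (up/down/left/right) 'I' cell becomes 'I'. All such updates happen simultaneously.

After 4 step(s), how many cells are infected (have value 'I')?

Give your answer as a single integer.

Answer: 22

Derivation:
Step 0 (initial): 2 infected
Step 1: +7 new -> 9 infected
Step 2: +9 new -> 18 infected
Step 3: +3 new -> 21 infected
Step 4: +1 new -> 22 infected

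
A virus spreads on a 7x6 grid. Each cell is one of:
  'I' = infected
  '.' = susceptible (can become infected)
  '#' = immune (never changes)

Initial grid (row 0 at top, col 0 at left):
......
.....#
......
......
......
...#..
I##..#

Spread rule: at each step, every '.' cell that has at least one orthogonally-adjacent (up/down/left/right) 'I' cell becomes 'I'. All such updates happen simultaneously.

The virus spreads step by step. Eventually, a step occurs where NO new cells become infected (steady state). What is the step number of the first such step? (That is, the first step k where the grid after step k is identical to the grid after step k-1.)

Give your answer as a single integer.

Step 0 (initial): 1 infected
Step 1: +1 new -> 2 infected
Step 2: +2 new -> 4 infected
Step 3: +3 new -> 7 infected
Step 4: +3 new -> 10 infected
Step 5: +4 new -> 14 infected
Step 6: +5 new -> 19 infected
Step 7: +6 new -> 25 infected
Step 8: +6 new -> 31 infected
Step 9: +4 new -> 35 infected
Step 10: +1 new -> 36 infected
Step 11: +1 new -> 37 infected
Step 12: +0 new -> 37 infected

Answer: 12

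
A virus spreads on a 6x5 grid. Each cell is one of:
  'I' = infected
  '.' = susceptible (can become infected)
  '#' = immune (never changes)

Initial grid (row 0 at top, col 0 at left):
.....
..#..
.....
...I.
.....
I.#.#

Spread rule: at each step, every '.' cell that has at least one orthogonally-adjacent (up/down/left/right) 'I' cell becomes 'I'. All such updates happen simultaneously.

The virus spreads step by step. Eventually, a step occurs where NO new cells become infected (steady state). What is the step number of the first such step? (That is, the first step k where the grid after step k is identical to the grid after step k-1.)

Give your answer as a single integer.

Answer: 6

Derivation:
Step 0 (initial): 2 infected
Step 1: +6 new -> 8 infected
Step 2: +9 new -> 17 infected
Step 3: +4 new -> 21 infected
Step 4: +4 new -> 25 infected
Step 5: +2 new -> 27 infected
Step 6: +0 new -> 27 infected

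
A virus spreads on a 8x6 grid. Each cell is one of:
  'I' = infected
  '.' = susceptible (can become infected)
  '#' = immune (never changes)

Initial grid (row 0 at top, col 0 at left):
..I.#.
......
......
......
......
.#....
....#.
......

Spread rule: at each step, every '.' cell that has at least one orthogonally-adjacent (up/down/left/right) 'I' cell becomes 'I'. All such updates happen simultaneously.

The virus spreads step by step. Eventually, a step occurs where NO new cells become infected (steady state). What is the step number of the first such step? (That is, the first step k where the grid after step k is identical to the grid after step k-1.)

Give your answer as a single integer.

Step 0 (initial): 1 infected
Step 1: +3 new -> 4 infected
Step 2: +4 new -> 8 infected
Step 3: +5 new -> 13 infected
Step 4: +6 new -> 19 infected
Step 5: +7 new -> 26 infected
Step 6: +5 new -> 31 infected
Step 7: +6 new -> 37 infected
Step 8: +4 new -> 41 infected
Step 9: +3 new -> 44 infected
Step 10: +1 new -> 45 infected
Step 11: +0 new -> 45 infected

Answer: 11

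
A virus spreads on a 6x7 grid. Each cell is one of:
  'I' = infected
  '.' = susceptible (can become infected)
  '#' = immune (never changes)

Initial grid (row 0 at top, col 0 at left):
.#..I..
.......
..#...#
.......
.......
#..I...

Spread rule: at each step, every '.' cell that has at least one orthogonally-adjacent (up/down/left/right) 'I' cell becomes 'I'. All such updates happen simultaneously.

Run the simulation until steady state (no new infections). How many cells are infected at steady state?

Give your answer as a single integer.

Step 0 (initial): 2 infected
Step 1: +6 new -> 8 infected
Step 2: +10 new -> 18 infected
Step 3: +9 new -> 27 infected
Step 4: +5 new -> 32 infected
Step 5: +4 new -> 36 infected
Step 6: +2 new -> 38 infected
Step 7: +0 new -> 38 infected

Answer: 38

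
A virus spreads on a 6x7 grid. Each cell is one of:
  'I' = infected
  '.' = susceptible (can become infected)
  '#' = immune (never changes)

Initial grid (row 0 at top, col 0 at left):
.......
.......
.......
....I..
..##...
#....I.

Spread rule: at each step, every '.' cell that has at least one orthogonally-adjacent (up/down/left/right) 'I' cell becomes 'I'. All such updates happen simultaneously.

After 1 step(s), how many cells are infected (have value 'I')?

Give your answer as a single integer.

Step 0 (initial): 2 infected
Step 1: +7 new -> 9 infected

Answer: 9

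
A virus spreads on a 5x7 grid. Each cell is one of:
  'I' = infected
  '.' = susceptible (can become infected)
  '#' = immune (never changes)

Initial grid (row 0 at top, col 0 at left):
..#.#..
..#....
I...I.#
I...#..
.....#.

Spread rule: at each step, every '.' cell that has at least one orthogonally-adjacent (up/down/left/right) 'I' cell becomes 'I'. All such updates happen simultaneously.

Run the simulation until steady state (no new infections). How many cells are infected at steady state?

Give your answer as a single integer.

Answer: 29

Derivation:
Step 0 (initial): 3 infected
Step 1: +7 new -> 10 infected
Step 2: +9 new -> 19 infected
Step 3: +7 new -> 26 infected
Step 4: +3 new -> 29 infected
Step 5: +0 new -> 29 infected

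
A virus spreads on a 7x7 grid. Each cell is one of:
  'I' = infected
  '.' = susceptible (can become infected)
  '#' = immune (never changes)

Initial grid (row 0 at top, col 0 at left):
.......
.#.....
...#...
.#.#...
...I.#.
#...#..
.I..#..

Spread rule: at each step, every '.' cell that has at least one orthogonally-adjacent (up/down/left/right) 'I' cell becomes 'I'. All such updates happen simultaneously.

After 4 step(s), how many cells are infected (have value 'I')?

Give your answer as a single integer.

Step 0 (initial): 2 infected
Step 1: +6 new -> 8 infected
Step 2: +5 new -> 13 infected
Step 3: +4 new -> 17 infected
Step 4: +6 new -> 23 infected

Answer: 23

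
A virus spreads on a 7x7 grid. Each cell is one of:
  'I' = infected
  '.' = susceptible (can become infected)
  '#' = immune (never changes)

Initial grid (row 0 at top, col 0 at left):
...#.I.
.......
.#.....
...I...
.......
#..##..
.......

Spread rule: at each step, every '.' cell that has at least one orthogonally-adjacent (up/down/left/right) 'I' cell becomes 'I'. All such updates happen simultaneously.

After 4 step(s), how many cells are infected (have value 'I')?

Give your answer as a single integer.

Step 0 (initial): 2 infected
Step 1: +7 new -> 9 infected
Step 2: +10 new -> 19 infected
Step 3: +7 new -> 26 infected
Step 4: +8 new -> 34 infected

Answer: 34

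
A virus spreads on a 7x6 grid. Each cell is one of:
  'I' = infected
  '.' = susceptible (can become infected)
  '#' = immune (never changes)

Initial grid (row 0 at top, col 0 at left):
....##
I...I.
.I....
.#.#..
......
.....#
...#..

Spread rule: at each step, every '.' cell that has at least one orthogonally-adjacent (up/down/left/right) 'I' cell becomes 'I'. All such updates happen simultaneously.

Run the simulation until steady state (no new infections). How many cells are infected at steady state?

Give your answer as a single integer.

Step 0 (initial): 3 infected
Step 1: +7 new -> 10 infected
Step 2: +8 new -> 18 infected
Step 3: +5 new -> 23 infected
Step 4: +6 new -> 29 infected
Step 5: +5 new -> 34 infected
Step 6: +2 new -> 36 infected
Step 7: +0 new -> 36 infected

Answer: 36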